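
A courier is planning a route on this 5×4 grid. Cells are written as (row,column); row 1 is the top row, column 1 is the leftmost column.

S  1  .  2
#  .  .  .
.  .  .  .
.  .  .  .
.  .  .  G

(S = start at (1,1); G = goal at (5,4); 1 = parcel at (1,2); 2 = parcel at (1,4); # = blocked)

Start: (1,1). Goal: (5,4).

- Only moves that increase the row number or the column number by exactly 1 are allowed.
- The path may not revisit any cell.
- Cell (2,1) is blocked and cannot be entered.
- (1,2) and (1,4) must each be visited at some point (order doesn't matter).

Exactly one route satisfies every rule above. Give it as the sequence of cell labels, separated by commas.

(1,1), (1,2), (1,3), (1,4), (2,4), (3,4), (4,4), (5,4)

Moves only go right or down, so the column and row indices never decrease.
Route from (1,1): right 3 to (1,4), down 4 to (5,4) — 7 moves in all.
Check: all required cells visited.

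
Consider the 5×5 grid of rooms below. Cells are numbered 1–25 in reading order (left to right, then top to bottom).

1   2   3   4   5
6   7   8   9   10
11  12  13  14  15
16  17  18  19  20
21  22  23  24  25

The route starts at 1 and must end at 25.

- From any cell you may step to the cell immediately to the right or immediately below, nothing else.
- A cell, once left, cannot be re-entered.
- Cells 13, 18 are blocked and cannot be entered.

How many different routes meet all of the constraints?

A right/down-only route from 1 to 25 makes exactly 4 down-moves and 4 right-moves in some order.
With no other constraints that would be C(8,4) = 70 routes.
Subtract routes through each blocked cell (inclusion–exclusion for overlaps): − through 13: 36 − through 18: 30 + through 13&18: 18 → 22.
That gives 22 routes.

22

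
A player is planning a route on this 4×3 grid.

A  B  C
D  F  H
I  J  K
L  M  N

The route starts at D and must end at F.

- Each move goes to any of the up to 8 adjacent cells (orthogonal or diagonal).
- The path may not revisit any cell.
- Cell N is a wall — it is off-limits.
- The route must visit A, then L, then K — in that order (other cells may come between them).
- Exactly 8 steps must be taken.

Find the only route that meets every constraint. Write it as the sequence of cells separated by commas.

The waypoints must appear in the order A, L, K, with no cell reused.
Route from D: up 1 to A, right 1 to B, down-right 1 to H, down-left 2 to L, right 1 to M, up-right 1 to K, up-left 1 to F — 8 moves in all.
Check: order respected (A at step 1, L at step 5, K at step 7); 8 moves as required.

D, A, B, H, J, L, M, K, F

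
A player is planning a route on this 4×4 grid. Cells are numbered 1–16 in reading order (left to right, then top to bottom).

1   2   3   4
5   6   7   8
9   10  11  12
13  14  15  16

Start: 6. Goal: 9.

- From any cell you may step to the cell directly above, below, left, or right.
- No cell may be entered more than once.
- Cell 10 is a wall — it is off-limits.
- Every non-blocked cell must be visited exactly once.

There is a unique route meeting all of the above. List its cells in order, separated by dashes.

6 - 5 - 1 - 2 - 3 - 4 - 8 - 7 - 11 - 12 - 16 - 15 - 14 - 13 - 9

Need to visit all 15 open cells exactly once, starting at 6 and ending at 9.
Cell 14 has only two open neighbours (13 and 15), so the path must pass straight through it: one of those is the cell it's entered from and the other is where it exits.
Route from 6: left to 5, up to 1, 3× right (reaching 4), down to 8, left to 7, down to 11, right to 12, down to 16, 3× left (reaching 13), up to 9 — 14 moves in all.
Check: all 15 open cells covered.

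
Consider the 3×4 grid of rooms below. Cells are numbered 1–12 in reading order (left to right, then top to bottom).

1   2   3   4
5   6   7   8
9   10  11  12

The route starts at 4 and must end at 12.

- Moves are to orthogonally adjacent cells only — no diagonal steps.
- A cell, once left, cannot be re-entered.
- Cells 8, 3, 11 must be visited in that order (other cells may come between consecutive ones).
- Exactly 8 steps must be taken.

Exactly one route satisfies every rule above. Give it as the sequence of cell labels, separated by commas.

The waypoints must appear in the order 8, 3, 11, with no cell reused.
Route from 4: down to 8, left to 7, up to 3, left to 2, 2× down (reaching 10), 2× right (reaching 12) — 8 moves in all.
Check: order respected (8 at step 1, 3 at step 3, 11 at step 7); 8 moves as required.

4, 8, 7, 3, 2, 6, 10, 11, 12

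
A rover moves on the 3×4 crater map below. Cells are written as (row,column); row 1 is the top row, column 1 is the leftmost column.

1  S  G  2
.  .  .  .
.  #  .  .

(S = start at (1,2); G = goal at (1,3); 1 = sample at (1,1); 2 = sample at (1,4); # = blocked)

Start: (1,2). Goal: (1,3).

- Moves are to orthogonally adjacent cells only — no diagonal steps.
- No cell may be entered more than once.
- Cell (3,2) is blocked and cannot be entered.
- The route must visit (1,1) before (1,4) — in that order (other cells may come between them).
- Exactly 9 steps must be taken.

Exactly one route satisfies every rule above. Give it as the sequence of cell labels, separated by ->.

(1,2) -> (1,1) -> (2,1) -> (2,2) -> (2,3) -> (3,3) -> (3,4) -> (2,4) -> (1,4) -> (1,3)

The waypoints must appear in the order (1,1), (1,4), with no cell reused.
Route from (1,2): left 1 to (1,1), down 1 to (2,1), right 2 to (2,3), down 1 to (3,3), right 1 to (3,4), up 2 to (1,4), left 1 to (1,3) — 9 moves in all.
Check: order respected (1 at step 1, 2 at step 8); 9 moves as required.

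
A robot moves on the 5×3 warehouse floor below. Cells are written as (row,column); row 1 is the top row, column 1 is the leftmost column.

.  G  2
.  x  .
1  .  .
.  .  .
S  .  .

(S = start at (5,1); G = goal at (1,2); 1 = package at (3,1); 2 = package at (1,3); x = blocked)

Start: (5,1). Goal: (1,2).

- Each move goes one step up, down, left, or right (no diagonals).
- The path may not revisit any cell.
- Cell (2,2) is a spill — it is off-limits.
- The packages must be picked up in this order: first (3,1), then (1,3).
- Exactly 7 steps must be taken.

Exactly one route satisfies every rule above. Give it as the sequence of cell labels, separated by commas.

The waypoints must appear in the order (3,1), (1,3), with no cell reused.
Route from (5,1): up 2 to (3,1), right 2 to (3,3), up 2 to (1,3), left 1 to (1,2) — 7 moves in all.
Check: order respected (1 at step 2, 2 at step 6); 7 moves as required.

(5,1), (4,1), (3,1), (3,2), (3,3), (2,3), (1,3), (1,2)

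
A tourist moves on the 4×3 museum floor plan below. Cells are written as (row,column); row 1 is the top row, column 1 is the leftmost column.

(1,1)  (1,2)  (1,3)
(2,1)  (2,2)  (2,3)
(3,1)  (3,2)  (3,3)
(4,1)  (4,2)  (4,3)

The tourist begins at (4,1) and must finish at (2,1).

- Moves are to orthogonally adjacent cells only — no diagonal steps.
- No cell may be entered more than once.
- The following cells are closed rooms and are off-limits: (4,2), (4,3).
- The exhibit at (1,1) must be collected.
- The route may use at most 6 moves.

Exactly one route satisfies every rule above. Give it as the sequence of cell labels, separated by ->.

(4,1) -> (3,1) -> (3,2) -> (2,2) -> (1,2) -> (1,1) -> (2,1)

The 6-move cap with required stops at (1,1) leaves no slack for detours.
Route from (4,1): up to (3,1), right to (3,2), 2× up (reaching (1,2)), left to (1,1), down to (2,1) — 6 moves in all.
Check: all required cells visited; 6 ≤ 6 moves.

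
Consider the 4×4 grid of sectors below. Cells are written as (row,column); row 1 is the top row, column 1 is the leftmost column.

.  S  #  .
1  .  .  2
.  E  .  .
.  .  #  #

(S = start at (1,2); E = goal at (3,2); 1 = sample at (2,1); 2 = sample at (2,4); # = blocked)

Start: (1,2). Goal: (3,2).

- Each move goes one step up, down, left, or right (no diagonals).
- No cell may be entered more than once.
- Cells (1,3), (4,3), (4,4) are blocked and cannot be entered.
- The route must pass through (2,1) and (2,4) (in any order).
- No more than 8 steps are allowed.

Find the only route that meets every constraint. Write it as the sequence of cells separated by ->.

(1,2) -> (1,1) -> (2,1) -> (2,2) -> (2,3) -> (2,4) -> (3,4) -> (3,3) -> (3,2)

The 8-move cap with required stops at (2,1), (2,4) leaves no slack for detours.
Route from (1,2): left to (1,1), down to (2,1), 3× right (reaching (2,4)), down to (3,4), 2× left (reaching (3,2)) — 8 moves in all.
Check: all required cells visited; 8 ≤ 8 moves.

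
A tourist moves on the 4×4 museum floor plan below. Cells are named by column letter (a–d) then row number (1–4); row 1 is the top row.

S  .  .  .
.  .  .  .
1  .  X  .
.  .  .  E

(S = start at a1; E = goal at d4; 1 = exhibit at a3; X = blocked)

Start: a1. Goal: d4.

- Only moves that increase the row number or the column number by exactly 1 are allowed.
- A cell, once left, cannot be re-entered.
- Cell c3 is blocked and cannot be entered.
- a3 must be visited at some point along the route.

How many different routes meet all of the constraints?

2

A right/down-only route from a1 to d4 makes exactly 3 down-moves and 3 right-moves in some order.
With no other constraints that would be C(6,3) = 20 routes.
Split at a3 and multiply the segment counts (each segment already excludes blocked cells): a1→a3: 1; a3→d4: 2; product = 2.
That gives 2 routes.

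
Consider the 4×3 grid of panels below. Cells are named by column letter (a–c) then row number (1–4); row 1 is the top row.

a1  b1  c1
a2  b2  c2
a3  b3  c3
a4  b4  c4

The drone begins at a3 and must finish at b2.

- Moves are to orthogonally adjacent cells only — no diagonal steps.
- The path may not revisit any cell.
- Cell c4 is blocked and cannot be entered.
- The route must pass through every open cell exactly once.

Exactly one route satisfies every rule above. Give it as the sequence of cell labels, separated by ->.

Need to visit all 11 open cells exactly once, starting at a3 and ending at b2.
Cell a1 has only two open neighbours (a2 and b1), so the path must pass straight through it: one of those is the cell it's entered from and the other is where it exits.
Route from a3: down to a4, right to b4, up to b3, right to c3, 2× up (reaching c1), 2× left (reaching a1), down to a2, right to b2 — 10 moves in all.
Check: all 11 open cells covered.

a3 -> a4 -> b4 -> b3 -> c3 -> c2 -> c1 -> b1 -> a1 -> a2 -> b2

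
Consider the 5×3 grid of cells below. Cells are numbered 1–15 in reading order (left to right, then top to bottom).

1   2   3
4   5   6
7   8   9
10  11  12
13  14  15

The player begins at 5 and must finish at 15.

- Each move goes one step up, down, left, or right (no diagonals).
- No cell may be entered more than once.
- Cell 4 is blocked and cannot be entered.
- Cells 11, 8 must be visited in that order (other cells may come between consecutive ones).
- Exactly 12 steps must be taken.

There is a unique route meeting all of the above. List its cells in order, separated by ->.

5 -> 2 -> 3 -> 6 -> 9 -> 12 -> 11 -> 8 -> 7 -> 10 -> 13 -> 14 -> 15

The waypoints must appear in the order 11, 8, with no cell reused.
Route from 5: up to 2, right to 3, 3× down (reaching 12), left to 11, up to 8, left to 7, 2× down (reaching 13), 2× right (reaching 15) — 12 moves in all.
Check: order respected (11 at step 6, 8 at step 7); 12 moves as required.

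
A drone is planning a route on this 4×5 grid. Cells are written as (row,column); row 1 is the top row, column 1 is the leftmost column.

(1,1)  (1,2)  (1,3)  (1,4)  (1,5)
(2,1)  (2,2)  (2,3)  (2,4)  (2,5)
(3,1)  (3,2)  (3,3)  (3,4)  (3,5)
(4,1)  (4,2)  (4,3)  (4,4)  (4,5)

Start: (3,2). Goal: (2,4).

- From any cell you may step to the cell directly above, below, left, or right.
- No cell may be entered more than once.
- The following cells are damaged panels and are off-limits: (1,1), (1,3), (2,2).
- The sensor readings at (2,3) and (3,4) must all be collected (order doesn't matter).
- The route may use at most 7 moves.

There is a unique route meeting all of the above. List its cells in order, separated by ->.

(3,2) -> (4,2) -> (4,3) -> (4,4) -> (3,4) -> (3,3) -> (2,3) -> (2,4)

The budget equals the shortest possible length, so every move has to be on a shortest route through the required cells.
Route from (3,2): down to (4,2), 2× right (reaching (4,4)), up to (3,4), left to (3,3), up to (2,3), right to (2,4) — 7 moves in all.
Check: all required cells visited; 7 ≤ 7 moves.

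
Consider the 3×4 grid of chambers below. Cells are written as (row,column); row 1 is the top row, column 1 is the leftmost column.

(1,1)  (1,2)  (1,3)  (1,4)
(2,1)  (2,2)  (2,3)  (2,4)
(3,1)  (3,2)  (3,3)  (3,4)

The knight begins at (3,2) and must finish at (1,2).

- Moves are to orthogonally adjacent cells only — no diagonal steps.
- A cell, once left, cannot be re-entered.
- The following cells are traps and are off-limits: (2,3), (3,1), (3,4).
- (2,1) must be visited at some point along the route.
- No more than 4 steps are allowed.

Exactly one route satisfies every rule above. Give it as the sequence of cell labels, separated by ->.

The 4-move cap with required stops at (2,1) leaves no slack for detours.
Route from (3,2): up 1 to (2,2), left 1 to (2,1), up 1 to (1,1), right 1 to (1,2) — 4 moves in all.
Check: all required cells visited; 4 ≤ 4 moves.

(3,2) -> (2,2) -> (2,1) -> (1,1) -> (1,2)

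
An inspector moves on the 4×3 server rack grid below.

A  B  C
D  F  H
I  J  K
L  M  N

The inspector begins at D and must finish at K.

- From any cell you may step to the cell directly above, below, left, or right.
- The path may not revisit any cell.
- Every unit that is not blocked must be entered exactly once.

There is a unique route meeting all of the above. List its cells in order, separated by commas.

D, A, B, C, H, F, J, I, L, M, N, K

Need to visit all 12 open cells exactly once, starting at D and ending at K.
Route from D: up 1 to A, right 2 to C, down 1 to H, left 1 to F, down 1 to J, left 1 to I, down 1 to L, right 2 to N, up 1 to K — 11 moves in all.
Check: all 12 open cells covered.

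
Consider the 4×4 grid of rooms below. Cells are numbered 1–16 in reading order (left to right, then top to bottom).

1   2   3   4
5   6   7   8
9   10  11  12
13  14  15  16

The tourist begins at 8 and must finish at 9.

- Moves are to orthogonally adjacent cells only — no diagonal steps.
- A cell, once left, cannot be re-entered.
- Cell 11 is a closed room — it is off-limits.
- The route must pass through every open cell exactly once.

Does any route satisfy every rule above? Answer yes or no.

no

Colour the cells like a checkerboard: each orthogonal step flips colour, so a Hamiltonian route alternates colours. Here there are 7 cells of one colour and 8 of the other, with start on the same colour as the goal — the counts and endpoints can't be arranged into an alternating sequence of length 15, so no Hamiltonian route exists.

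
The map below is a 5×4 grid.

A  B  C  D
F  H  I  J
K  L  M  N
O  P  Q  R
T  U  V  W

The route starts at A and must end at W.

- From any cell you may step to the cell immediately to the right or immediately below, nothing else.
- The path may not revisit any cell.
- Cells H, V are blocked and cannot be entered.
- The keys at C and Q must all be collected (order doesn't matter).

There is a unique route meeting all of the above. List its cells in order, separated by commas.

Moves only go right or down, so the column and row indices never decrease.
Route from A: right 2 to C, down 3 to Q, right 1 to R, down 1 to W — 7 moves in all.
Check: all required cells visited.

A, B, C, I, M, Q, R, W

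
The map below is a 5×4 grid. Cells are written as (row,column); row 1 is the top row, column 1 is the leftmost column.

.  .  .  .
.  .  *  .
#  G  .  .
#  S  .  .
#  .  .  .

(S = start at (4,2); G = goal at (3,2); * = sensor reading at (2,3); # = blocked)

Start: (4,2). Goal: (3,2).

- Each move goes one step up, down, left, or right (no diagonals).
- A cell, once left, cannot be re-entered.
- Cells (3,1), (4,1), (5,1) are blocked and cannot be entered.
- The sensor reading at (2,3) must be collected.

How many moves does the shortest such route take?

5

Any route passes through (2,3) somewhere between (4,2) and (3,2). Summing Manhattan distances along the two legs ((4,2) → (2,3) → (3,2)) gives a lower bound of 3 + 2 = 5 moves.
A route of 5 moves achieves this: (4,2) → (4,3) → (3,3) → (2,3) → (2,2) → (3,2).
Since 5 matches the lower bound, it is optimal.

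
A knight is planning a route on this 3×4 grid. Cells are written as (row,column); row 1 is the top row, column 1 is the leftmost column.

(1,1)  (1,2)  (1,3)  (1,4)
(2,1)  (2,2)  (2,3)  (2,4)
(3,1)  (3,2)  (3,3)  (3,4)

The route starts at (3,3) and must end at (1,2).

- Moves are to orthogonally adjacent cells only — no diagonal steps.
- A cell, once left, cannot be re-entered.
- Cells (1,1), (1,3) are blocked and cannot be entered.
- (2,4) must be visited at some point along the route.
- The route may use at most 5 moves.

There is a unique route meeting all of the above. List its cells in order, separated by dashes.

Any route must reach (2,4) and still end at (1,2) within 5 moves, so the order of the required stops is forced.
Route from (3,3): right to (3,4), up to (2,4), 2× left (reaching (2,2)), up to (1,2) — 5 moves in all.
Check: all required cells visited; 5 ≤ 5 moves.

(3,3) - (3,4) - (2,4) - (2,3) - (2,2) - (1,2)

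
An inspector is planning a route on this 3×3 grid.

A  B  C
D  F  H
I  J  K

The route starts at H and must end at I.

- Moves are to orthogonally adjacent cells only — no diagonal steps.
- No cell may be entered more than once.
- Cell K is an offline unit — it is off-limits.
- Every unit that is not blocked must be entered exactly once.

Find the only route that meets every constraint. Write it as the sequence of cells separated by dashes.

H - C - B - A - D - F - J - I

Need to visit all 8 open cells exactly once, starting at H and ending at I.
Cell A has only two open neighbours (D and B), so the path must pass straight through it: one of those is the cell it's entered from and the other is where it exits.
Route from H: up to C, 2× left (reaching A), down to D, right to F, down to J, left to I — 7 moves in all.
Check: all 8 open cells covered.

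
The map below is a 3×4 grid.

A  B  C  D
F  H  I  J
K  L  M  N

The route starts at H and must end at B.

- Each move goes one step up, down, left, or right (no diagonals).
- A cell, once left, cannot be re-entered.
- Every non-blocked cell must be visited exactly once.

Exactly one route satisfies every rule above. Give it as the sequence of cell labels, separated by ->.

Need to visit all 12 open cells exactly once, starting at H and ending at B.
Route from H: right 1 to I, up 1 to C, right 1 to D, down 2 to N, left 3 to K, up 2 to A, right 1 to B — 11 moves in all.
Check: all 12 open cells covered.

H -> I -> C -> D -> J -> N -> M -> L -> K -> F -> A -> B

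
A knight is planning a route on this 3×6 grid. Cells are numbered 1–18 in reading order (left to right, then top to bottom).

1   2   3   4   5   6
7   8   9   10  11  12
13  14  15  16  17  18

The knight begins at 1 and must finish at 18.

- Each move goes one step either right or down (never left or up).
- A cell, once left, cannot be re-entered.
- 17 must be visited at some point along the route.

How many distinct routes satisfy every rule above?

15

A right/down-only route from 1 to 18 makes exactly 2 down-moves and 5 right-moves in some order.
With no other constraints that would be C(7,2) = 21 routes.
Split at 17 and multiply the segment counts: 1→17: 15; 17→18: 1; product = 15.
That gives 15 routes.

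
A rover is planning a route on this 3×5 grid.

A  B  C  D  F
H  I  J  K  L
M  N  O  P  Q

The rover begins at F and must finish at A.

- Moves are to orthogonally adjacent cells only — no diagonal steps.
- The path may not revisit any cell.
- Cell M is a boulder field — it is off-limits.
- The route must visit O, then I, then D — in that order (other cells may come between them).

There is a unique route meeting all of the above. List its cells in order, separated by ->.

The waypoints must appear in the order O, I, D, with no cell reused.
Route from F: 2× down (reaching Q), 3× left (reaching N), up to I, 2× right (reaching K), up to D, 3× left (reaching A) — 12 moves in all.
Check: order respected (O at step 4, I at step 6, D at step 9).

F -> L -> Q -> P -> O -> N -> I -> J -> K -> D -> C -> B -> A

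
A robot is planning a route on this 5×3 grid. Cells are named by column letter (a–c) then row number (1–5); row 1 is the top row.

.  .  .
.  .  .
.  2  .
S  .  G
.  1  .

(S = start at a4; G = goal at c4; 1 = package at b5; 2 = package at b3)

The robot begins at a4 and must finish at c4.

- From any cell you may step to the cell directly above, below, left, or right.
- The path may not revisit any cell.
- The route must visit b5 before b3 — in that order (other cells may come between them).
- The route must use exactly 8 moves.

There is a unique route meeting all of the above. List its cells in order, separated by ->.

The waypoints must appear in the order b5, b3, with no cell reused.
Route from a4: down to a5, right to b5, 3× up (reaching b2), right to c2, 2× down (reaching c4) — 8 moves in all.
Check: order respected (1 at step 2, 2 at step 4); 8 moves as required.

a4 -> a5 -> b5 -> b4 -> b3 -> b2 -> c2 -> c3 -> c4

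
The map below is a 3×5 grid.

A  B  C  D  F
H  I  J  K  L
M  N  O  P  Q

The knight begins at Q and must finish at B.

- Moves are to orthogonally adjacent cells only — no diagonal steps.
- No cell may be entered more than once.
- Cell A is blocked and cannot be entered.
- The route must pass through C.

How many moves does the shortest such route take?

Any route passes through C somewhere between Q and B. Summing Manhattan distances along the two legs (Q → C → B) gives a lower bound of 4 + 1 = 5 moves.
A route of 5 moves achieves this: Q → L → F → D → C → B.
Since 5 matches the lower bound, it is optimal.

5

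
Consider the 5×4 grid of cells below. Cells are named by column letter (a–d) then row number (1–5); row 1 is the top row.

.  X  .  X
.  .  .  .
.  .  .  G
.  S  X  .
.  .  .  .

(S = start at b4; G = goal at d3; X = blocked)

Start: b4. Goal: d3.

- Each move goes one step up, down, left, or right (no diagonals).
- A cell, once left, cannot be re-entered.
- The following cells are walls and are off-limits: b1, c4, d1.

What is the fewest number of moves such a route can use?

The Manhattan distance from b4 to d3 is |4−3| + |2−4| = 3, so at least 3 moves are needed.
A route of 3 moves achieves this: b4 → b3 → c3 → d3.
Since 3 matches the lower bound, it is optimal.

3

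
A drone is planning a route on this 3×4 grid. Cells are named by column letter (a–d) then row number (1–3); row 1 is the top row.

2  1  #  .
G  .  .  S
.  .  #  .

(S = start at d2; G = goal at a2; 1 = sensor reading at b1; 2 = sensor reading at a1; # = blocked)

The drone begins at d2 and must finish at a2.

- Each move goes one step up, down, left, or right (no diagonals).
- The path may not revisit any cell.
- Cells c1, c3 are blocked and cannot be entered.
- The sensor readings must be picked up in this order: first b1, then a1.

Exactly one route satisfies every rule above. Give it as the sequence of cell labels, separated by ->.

d2 -> c2 -> b2 -> b1 -> a1 -> a2

The waypoints must appear in the order b1, a1, with no cell reused.
Route from d2: left 2 to b2, up 1 to b1, left 1 to a1, down 1 to a2 — 5 moves in all.
Check: order respected (1 at step 3, 2 at step 4).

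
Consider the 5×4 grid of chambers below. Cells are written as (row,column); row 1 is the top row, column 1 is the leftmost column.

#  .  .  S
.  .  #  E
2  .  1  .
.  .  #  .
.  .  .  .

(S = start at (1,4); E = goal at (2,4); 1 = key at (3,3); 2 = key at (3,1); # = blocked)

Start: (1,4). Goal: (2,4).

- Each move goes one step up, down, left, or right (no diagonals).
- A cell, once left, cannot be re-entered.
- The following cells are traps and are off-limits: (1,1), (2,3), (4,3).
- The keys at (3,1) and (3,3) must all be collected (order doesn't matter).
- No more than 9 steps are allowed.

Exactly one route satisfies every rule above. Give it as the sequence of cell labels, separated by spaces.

The budget equals the shortest possible length, so every move has to be on a shortest route through the required cells.
Route from (1,4): left 2 to (1,2), down 1 to (2,2), left 1 to (2,1), down 1 to (3,1), right 3 to (3,4), up 1 to (2,4) — 9 moves in all.
Check: all required cells visited; 9 ≤ 9 moves.

(1,4) (1,3) (1,2) (2,2) (2,1) (3,1) (3,2) (3,3) (3,4) (2,4)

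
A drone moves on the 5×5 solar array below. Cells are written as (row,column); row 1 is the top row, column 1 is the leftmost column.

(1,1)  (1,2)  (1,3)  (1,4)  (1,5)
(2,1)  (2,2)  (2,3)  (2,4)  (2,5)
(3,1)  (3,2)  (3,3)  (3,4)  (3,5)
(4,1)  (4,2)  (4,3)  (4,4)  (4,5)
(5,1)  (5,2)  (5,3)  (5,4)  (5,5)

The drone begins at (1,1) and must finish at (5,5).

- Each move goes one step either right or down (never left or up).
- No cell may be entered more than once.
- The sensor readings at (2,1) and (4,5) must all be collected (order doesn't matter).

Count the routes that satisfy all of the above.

15

A right/down-only route from (1,1) to (5,5) makes exactly 4 down-moves and 4 right-moves in some order.
With no other constraints that would be C(8,4) = 70 routes.
A monotone route can only reach the required cells in the order (2,1), (4,5), so split there and multiply the segment counts: (1,1)→(2,1): 1; (2,1)→(4,5): 15; (4,5)→(5,5): 1; product = 15.
That gives 15 routes.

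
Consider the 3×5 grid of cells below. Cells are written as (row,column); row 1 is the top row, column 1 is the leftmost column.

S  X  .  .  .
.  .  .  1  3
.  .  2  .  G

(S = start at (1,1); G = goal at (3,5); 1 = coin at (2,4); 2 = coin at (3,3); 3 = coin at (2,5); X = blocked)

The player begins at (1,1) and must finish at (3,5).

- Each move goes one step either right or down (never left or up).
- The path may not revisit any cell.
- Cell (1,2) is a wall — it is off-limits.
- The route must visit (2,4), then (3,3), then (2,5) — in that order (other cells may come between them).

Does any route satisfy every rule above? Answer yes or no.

no

(3,3) lies to the left of (2,4), so going from (2,4) to (3,3) would need a leftward move — but moves only go right/down, so (2,4) cannot be visited before (3,3).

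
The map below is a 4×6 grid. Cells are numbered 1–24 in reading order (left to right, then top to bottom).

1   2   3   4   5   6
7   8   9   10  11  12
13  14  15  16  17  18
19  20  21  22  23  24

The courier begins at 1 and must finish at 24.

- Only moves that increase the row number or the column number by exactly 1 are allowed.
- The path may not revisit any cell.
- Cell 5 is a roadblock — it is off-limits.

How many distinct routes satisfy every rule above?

A right/down-only route from 1 to 24 makes exactly 3 down-moves and 5 right-moves in some order.
With no other constraints that would be C(8,3) = 56 routes.
Subtract routes through each blocked cell (inclusion–exclusion for overlaps): − through 5: 4 → 52.
That gives 52 routes.

52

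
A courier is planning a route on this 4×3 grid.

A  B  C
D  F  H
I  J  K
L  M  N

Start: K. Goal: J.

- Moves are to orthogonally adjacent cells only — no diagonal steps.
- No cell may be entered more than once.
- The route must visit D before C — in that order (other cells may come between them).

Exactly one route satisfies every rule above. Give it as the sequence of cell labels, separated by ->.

The waypoints must appear in the order D, C, with no cell reused.
Route from K: down 1 to N, left 2 to L, up 3 to A, right 2 to C, down 1 to H, left 1 to F, down 1 to J — 11 moves in all.
Check: order respected (D at step 5, C at step 8).

K -> N -> M -> L -> I -> D -> A -> B -> C -> H -> F -> J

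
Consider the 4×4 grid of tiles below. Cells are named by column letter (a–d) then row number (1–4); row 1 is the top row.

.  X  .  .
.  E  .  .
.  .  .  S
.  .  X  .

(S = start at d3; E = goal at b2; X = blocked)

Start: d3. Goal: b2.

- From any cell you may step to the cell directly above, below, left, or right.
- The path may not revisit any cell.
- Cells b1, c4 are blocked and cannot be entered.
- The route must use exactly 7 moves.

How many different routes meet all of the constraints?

3

Need simple routes of exactly 7 moves from d3 to b2 (Manhattan distance 3, so 2 moves are spent on a detour and 2 undoing it).
Enumerating: d3 d2 d1 c1 c2 c3 b3 b2 | d3 d2 c2 c3 b3 a3 a2 b2 | d3 c3 b3 b4 a4 a3 a2 b2.
That gives 3 routes.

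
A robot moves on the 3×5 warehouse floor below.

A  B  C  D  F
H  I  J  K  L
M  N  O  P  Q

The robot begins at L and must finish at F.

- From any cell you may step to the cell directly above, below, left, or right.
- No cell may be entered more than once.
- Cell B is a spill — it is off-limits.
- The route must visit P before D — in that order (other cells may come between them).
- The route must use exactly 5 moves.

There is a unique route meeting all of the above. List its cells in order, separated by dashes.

The waypoints must appear in the order P, D, with no cell reused.
Route from L: down 1 to Q, left 1 to P, up 2 to D, right 1 to F — 5 moves in all.
Check: order respected (P at step 2, D at step 4); 5 moves as required.

L - Q - P - K - D - F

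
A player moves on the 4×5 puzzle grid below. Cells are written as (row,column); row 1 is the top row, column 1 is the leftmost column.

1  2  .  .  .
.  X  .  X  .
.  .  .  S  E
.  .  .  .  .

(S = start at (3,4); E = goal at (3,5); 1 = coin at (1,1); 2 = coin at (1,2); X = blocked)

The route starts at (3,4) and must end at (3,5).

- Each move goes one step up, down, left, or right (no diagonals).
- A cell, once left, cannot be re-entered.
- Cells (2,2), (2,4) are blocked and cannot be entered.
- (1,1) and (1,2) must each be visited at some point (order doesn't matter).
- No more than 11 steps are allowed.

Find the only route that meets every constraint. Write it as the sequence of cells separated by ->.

Any route must reach (1,1) and (1,2) and still end at (3,5) within 11 moves, so the order of the required stops is forced.
Route from (3,4): left 3 to (3,1), up 2 to (1,1), right 4 to (1,5), down 2 to (3,5) — 11 moves in all.
Check: all required cells visited; 11 ≤ 11 moves.

(3,4) -> (3,3) -> (3,2) -> (3,1) -> (2,1) -> (1,1) -> (1,2) -> (1,3) -> (1,4) -> (1,5) -> (2,5) -> (3,5)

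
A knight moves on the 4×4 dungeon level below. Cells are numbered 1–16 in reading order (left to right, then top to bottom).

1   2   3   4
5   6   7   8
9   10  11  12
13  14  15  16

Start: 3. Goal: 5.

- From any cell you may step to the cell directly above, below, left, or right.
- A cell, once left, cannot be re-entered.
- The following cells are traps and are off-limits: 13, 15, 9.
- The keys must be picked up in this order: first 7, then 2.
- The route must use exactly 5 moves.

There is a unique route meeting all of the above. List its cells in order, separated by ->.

3 -> 7 -> 6 -> 2 -> 1 -> 5

The waypoints must appear in the order 7, 2, with no cell reused.
Route from 3: down 1 to 7, left 1 to 6, up 1 to 2, left 1 to 1, down 1 to 5 — 5 moves in all.
Check: order respected (7 at step 1, 2 at step 3); 5 moves as required.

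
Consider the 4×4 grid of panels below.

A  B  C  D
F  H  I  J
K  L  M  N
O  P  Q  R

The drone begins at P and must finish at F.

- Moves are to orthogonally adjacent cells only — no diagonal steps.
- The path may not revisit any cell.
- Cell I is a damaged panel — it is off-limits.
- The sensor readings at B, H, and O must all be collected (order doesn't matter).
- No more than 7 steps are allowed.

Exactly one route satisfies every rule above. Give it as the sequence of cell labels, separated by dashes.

P - O - K - L - H - B - A - F

The budget equals the shortest possible length, so every move has to be on a shortest route through the required cells.
Route from P: left 1 to O, up 1 to K, right 1 to L, up 2 to B, left 1 to A, down 1 to F — 7 moves in all.
Check: all required cells visited; 7 ≤ 7 moves.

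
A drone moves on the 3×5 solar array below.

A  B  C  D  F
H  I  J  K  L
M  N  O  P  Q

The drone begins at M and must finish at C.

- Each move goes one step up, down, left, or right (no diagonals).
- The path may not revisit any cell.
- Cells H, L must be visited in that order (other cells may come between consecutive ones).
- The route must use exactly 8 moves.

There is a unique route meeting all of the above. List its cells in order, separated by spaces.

M H I J K L F D C

The waypoints must appear in the order H, L, with no cell reused.
Route from M: up 1 to H, right 4 to L, up 1 to F, left 2 to C — 8 moves in all.
Check: order respected (H at step 1, L at step 5); 8 moves as required.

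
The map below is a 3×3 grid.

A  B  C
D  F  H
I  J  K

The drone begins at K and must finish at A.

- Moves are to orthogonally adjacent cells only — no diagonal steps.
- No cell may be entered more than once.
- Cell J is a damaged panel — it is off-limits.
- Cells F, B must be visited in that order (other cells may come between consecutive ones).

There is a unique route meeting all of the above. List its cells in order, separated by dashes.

K - H - F - B - A

The waypoints must appear in the order F, B, with no cell reused.
Route from K: up 1 to H, left 1 to F, up 1 to B, left 1 to A — 4 moves in all.
Check: order respected (F at step 2, B at step 3).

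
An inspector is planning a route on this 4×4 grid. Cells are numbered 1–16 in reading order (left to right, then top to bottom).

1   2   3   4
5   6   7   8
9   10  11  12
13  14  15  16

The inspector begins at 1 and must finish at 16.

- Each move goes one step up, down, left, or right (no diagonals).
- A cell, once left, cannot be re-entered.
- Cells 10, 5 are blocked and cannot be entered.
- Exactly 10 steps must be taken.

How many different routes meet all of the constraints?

1

Need simple routes of exactly 10 moves from 1 to 16 (Manhattan distance 6, so 2 moves are spent on a detour and 2 undoing it).
Enumerating: 1 2 6 7 3 4 8 12 11 15 16.
That gives 1 route.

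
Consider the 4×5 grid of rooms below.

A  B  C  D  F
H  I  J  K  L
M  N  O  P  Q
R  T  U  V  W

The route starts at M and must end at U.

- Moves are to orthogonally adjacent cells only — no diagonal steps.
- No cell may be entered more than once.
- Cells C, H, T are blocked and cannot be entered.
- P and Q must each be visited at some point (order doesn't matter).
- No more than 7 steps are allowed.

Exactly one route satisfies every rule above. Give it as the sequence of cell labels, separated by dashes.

Any route must reach P and Q and still end at U within 7 moves, so the order of the required stops is forced.
Route from M: right 4 to Q, down 1 to W, left 2 to U — 7 moves in all.
Check: all required cells visited; 7 ≤ 7 moves.

M - N - O - P - Q - W - V - U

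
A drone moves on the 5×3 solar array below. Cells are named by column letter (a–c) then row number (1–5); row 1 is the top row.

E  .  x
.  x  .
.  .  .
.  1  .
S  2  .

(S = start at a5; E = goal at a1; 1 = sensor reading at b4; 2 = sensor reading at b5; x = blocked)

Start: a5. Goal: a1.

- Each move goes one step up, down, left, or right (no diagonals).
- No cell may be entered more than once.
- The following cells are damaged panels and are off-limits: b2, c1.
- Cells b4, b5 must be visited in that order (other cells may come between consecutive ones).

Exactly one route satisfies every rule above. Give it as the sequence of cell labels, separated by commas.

The waypoints must appear in the order b4, b5, with no cell reused.
Route from a5: up 1 to a4, right 1 to b4, down 1 to b5, right 1 to c5, up 2 to c3, left 2 to a3, up 2 to a1 — 10 moves in all.
Check: order respected (1 at step 2, 2 at step 3).

a5, a4, b4, b5, c5, c4, c3, b3, a3, a2, a1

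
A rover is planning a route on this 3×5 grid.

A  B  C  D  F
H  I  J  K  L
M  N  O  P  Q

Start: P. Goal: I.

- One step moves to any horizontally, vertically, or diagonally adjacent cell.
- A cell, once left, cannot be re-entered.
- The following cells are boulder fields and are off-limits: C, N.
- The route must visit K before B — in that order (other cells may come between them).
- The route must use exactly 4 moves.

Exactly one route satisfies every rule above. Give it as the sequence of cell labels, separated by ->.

P -> K -> J -> B -> I

The waypoints must appear in the order K, B, with no cell reused.
Route from P: up to K, left to J, up-left to B, down to I — 4 moves in all.
Check: order respected (K at step 1, B at step 3); 4 moves as required.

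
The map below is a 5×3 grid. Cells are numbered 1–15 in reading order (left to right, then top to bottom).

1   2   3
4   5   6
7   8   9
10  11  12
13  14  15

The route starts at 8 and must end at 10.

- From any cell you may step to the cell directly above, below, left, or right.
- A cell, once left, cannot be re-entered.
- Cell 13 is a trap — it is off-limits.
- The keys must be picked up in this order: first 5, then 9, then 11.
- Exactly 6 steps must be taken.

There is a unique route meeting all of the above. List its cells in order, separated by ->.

8 -> 5 -> 6 -> 9 -> 12 -> 11 -> 10

The waypoints must appear in the order 5, 9, 11, with no cell reused.
Route from 8: up 1 to 5, right 1 to 6, down 2 to 12, left 2 to 10 — 6 moves in all.
Check: order respected (5 at step 1, 9 at step 3, 11 at step 5); 6 moves as required.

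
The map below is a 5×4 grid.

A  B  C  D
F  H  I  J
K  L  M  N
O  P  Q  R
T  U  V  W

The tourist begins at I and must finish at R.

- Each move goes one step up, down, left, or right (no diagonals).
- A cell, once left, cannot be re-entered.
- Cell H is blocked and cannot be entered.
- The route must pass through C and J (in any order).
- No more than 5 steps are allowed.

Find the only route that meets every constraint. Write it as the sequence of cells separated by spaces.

Any route must reach C and J and still end at R within 5 moves, so the order of the required stops is forced.
Route from I: up to C, right to D, 3× down (reaching R) — 5 moves in all.
Check: all required cells visited; 5 ≤ 5 moves.

I C D J N R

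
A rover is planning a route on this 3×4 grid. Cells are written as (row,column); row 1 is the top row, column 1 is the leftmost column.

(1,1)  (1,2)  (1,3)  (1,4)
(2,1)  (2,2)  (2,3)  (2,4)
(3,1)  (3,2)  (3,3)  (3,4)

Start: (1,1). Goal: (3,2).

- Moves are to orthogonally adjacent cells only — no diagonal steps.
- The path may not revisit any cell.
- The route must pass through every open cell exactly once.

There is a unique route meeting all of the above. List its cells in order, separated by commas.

Need to visit all 12 open cells exactly once, starting at (1,1) and ending at (3,2).
Cell (1,4) has only two open neighbours ((2,4) and (1,3)), so the path must pass straight through it: one of those is the cell it's entered from and the other is where it exits.
Route from (1,1): right 3 to (1,4), down 2 to (3,4), left 1 to (3,3), up 1 to (2,3), left 2 to (2,1), down 1 to (3,1), right 1 to (3,2) — 11 moves in all.
Check: all 12 open cells covered.

(1,1), (1,2), (1,3), (1,4), (2,4), (3,4), (3,3), (2,3), (2,2), (2,1), (3,1), (3,2)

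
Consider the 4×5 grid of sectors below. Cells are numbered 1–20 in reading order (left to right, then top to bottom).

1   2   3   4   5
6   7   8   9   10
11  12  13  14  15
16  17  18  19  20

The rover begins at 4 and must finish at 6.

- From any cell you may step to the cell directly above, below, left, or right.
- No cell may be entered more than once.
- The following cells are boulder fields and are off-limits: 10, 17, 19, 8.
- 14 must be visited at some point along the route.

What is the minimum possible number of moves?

6

Any route passes through 14 somewhere between 4 and 6. Summing Manhattan distances along the two legs (4 → 14 → 6) gives a lower bound of 2 + 4 = 6 moves.
A route of 6 moves achieves this: 4 → 9 → 14 → 13 → 12 → 7 → 6.
Since 6 matches the lower bound, it is optimal.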